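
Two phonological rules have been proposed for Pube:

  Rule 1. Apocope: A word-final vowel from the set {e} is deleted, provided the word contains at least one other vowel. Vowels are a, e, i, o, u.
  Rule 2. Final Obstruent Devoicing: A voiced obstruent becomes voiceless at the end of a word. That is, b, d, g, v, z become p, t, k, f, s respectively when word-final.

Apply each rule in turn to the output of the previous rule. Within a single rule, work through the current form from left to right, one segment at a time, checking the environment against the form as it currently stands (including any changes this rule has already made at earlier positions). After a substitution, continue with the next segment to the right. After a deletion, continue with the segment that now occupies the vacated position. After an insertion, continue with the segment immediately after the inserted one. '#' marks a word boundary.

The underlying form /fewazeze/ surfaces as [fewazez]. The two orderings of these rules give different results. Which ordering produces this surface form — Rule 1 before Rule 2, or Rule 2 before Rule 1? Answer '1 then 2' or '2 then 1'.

Order 1 then 2:
  1 Apocope: [fewazeze] → [fewazez]
  2 Final Obstruent Devoicing: [fewazez] → [fewazes]
  result: [fewazes]
Order 2 then 1:
  2 Final Obstruent Devoicing: no change — [fewazeze]
  1 Apocope: [fewazeze] → [fewazez]
  result: [fewazez]

2 then 1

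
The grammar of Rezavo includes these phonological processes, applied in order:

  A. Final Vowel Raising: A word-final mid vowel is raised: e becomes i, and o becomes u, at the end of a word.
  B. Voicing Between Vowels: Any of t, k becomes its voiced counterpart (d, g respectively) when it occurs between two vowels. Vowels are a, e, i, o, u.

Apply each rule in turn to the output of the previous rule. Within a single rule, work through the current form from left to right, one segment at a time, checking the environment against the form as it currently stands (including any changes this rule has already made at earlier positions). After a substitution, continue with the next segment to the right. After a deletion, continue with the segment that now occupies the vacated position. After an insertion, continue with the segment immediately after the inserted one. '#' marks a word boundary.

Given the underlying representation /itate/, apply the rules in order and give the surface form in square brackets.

[idadi]

A Final Vowel Raising: [itate] → [itati]
B Voicing Between Vowels: [itati] → [idadi]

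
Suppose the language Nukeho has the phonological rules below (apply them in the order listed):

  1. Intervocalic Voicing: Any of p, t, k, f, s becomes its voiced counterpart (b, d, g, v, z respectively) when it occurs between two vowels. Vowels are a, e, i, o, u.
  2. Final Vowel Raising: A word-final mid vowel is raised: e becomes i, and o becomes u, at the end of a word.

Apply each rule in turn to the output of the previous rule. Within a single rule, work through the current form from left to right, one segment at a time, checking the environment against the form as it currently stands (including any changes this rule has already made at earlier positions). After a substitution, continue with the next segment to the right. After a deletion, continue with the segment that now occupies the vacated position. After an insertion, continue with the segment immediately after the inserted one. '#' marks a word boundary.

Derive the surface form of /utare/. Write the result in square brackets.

[udari]

1 Intervocalic Voicing: [utare] → [udare]
2 Final Vowel Raising: [udare] → [udari]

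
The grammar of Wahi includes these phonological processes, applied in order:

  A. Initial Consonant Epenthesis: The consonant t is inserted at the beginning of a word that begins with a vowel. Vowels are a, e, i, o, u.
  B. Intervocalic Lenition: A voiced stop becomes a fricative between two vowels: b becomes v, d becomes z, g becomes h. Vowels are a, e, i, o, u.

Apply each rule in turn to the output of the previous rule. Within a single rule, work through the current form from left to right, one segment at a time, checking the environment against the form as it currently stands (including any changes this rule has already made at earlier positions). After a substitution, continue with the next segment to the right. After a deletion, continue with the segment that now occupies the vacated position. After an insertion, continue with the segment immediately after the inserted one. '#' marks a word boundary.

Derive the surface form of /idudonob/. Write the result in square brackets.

[tizuzonob]

A Initial Consonant Epenthesis: [idudonob] → [tidudonob]
B Intervocalic Lenition: [tidudonob] → [tizuzonob]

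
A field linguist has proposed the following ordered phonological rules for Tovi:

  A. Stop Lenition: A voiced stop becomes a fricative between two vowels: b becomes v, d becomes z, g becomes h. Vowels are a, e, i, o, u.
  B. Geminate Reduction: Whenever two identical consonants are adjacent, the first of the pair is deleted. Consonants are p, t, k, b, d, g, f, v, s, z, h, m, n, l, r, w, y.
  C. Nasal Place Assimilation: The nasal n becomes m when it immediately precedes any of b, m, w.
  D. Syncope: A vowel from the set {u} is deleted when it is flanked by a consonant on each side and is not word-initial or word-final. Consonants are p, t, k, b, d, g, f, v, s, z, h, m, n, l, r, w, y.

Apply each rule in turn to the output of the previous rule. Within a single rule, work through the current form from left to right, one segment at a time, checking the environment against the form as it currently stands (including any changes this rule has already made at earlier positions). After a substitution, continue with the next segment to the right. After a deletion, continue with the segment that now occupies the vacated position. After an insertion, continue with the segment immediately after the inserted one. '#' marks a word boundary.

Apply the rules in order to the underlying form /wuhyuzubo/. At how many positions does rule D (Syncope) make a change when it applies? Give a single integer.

A Stop Lenition: [wuhyuzubo] → [wuhyuzuvo]
B Geminate Reduction: no change — [wuhyuzuvo]
C Nasal Place Assimilation: no change — [wuhyuzuvo]
D Syncope: [wuhyuzuvo] → [whyzvo]
Rule D changed 3 position(s).

3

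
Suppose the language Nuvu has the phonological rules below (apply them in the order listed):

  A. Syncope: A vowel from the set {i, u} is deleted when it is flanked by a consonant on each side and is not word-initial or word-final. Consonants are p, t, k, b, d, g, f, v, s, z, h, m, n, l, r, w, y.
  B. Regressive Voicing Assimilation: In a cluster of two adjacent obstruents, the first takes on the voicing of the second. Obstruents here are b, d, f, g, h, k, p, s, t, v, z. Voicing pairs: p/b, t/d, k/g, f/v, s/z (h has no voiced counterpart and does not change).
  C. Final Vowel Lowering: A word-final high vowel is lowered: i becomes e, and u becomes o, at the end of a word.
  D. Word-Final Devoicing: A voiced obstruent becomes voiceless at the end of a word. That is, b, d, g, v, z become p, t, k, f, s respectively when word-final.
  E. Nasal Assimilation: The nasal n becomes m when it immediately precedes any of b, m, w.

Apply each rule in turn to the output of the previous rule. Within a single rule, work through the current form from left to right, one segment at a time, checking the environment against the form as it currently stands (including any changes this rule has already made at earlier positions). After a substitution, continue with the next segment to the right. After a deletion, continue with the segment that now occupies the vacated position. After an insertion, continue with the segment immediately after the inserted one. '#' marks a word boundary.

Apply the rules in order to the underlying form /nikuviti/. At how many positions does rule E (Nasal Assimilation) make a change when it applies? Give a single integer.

A Syncope: [nikuviti] → [nkvti]
B Regressive Voicing Assimilation: [nkvti] → [ngfti]
C Final Vowel Lowering: [ngfti] → [ngfte]
D Word-Final Devoicing: no change — [ngfte]
E Nasal Assimilation: no change — [ngfte]
Rule E changed 0 position(s).

0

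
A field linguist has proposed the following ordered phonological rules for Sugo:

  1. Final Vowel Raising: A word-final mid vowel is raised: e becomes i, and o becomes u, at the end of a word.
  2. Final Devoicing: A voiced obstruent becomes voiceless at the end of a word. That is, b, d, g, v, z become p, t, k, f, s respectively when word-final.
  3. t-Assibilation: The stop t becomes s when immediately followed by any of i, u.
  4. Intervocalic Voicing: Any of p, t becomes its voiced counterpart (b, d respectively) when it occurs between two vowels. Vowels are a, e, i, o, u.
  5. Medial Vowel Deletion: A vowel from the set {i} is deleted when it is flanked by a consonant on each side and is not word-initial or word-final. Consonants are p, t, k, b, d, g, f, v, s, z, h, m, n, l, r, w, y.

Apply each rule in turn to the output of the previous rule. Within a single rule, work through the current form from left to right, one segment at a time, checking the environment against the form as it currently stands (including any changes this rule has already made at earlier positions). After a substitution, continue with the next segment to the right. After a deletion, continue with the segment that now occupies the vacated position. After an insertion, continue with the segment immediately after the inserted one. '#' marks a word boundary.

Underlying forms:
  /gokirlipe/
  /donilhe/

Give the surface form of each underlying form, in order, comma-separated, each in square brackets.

/gokirlipe/:
  1 Final Vowel Raising: [gokirlipe] → [gokirlipi]
  2 Final Devoicing: no change — [gokirlipi]
  3 t-Assibilation: no change — [gokirlipi]
  4 Intervocalic Voicing: [gokirlipi] → [gokirlibi]
  5 Medial Vowel Deletion: [gokirlibi] → [gokrlbi]
/donilhe/:
  1 Final Vowel Raising: [donilhe] → [donilhi]
  2 Final Devoicing: no change — [donilhi]
  3 t-Assibilation: no change — [donilhi]
  4 Intervocalic Voicing: no change — [donilhi]
  5 Medial Vowel Deletion: [donilhi] → [donlhi]

[gokrlbi], [donlhi]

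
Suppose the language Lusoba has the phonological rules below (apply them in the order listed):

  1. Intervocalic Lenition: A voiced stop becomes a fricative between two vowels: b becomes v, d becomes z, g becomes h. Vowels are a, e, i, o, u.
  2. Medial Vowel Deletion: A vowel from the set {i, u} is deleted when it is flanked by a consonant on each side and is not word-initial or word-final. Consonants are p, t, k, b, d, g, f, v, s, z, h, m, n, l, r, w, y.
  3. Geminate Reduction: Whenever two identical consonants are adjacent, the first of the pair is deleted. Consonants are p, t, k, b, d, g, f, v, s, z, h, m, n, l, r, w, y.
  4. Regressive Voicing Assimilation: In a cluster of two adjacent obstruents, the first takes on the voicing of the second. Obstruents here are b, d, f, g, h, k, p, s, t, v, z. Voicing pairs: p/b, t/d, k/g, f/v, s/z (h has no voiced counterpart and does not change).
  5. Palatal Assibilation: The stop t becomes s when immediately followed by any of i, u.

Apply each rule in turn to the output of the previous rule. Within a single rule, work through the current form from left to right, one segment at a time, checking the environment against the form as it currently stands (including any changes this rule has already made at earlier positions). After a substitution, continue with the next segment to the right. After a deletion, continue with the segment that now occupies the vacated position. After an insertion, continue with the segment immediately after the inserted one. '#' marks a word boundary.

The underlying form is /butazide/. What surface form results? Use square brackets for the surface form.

[ptaze]

1 Intervocalic Lenition: [butazide] → [butazize]
2 Medial Vowel Deletion: [butazize] → [btazze]
3 Geminate Reduction: [btazze] → [btaze]
4 Regressive Voicing Assimilation: [btaze] → [ptaze]
5 Palatal Assibilation: no change — [ptaze]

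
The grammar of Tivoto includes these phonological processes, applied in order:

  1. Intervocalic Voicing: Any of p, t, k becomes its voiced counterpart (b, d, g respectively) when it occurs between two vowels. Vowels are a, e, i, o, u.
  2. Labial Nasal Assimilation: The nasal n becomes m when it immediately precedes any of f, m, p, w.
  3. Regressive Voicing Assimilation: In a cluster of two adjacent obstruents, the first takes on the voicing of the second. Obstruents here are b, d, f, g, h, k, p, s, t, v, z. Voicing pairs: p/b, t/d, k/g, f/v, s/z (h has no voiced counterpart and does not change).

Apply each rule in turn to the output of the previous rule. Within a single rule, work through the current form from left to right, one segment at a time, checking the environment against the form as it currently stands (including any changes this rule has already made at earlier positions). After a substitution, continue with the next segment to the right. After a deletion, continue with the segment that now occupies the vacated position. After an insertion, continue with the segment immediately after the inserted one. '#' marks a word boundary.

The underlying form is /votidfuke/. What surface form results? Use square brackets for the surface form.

[voditfuge]

1 Intervocalic Voicing: [votidfuke] → [vodidfuge]
2 Labial Nasal Assimilation: no change — [vodidfuge]
3 Regressive Voicing Assimilation: [vodidfuge] → [voditfuge]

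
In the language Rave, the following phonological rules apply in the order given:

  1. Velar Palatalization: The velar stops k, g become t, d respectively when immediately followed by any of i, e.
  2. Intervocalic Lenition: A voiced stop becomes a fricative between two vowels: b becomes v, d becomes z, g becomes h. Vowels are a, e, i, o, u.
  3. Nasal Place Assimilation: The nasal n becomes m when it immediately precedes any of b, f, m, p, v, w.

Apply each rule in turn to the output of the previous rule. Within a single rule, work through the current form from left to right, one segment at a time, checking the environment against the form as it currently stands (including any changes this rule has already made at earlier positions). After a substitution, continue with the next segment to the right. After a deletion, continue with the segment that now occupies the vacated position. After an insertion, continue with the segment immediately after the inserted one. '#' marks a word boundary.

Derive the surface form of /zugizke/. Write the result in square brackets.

[zuzizte]

1 Velar Palatalization: [zugizke] → [zudizte]
2 Intervocalic Lenition: [zudizte] → [zuzizte]
3 Nasal Place Assimilation: no change — [zuzizte]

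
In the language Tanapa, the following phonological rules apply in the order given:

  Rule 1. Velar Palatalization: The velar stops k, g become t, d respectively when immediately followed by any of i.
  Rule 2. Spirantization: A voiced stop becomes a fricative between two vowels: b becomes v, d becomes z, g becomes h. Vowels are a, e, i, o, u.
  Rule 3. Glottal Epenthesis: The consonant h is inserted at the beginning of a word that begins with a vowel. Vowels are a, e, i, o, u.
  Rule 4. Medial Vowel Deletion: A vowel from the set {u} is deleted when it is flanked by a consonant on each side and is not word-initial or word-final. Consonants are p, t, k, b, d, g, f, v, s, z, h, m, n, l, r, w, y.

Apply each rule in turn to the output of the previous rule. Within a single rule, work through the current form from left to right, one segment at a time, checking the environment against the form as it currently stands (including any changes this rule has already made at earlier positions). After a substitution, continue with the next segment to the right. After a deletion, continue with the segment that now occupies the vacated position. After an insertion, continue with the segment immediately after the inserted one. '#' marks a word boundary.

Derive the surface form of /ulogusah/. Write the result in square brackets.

[hlohsah]

Rule 1 Velar Palatalization: no change — [ulogusah]
Rule 2 Spirantization: [ulogusah] → [ulohusah]
Rule 3 Glottal Epenthesis: [ulohusah] → [hulohusah]
Rule 4 Medial Vowel Deletion: [hulohusah] → [hlohsah]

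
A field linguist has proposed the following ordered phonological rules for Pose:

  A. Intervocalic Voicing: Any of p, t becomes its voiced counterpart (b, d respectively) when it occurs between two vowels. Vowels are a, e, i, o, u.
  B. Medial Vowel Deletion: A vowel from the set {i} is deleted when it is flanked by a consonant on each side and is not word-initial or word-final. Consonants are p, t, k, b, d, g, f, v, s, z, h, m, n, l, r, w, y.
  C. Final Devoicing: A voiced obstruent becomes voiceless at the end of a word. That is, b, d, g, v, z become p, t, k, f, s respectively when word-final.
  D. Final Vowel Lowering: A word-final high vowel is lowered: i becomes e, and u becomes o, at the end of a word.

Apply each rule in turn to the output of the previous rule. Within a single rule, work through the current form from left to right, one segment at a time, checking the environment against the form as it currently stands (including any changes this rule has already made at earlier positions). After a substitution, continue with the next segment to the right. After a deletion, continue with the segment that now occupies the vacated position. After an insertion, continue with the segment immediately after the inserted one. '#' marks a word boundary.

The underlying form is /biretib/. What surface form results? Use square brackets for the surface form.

[bredp]

A Intervocalic Voicing: [biretib] → [biredib]
B Medial Vowel Deletion: [biredib] → [bredb]
C Final Devoicing: [bredb] → [bredp]
D Final Vowel Lowering: no change — [bredp]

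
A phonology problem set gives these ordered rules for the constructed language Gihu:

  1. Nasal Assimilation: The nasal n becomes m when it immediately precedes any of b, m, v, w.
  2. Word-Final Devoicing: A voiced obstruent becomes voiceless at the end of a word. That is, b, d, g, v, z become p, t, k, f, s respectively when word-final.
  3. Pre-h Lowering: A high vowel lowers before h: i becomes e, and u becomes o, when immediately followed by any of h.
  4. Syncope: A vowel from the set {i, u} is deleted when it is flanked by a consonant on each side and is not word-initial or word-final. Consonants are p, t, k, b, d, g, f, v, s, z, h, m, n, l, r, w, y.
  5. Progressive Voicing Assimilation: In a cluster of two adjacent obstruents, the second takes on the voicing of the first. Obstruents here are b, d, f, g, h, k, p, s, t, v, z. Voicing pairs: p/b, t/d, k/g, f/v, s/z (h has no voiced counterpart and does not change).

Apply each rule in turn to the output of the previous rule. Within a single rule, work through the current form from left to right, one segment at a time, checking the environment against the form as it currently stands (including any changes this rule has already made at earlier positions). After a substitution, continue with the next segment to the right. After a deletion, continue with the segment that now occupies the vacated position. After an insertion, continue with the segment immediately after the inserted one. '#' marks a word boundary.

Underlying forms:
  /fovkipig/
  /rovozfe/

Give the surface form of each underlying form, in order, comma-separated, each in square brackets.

/fovkipig/:
  1 Nasal Assimilation: no change — [fovkipig]
  2 Word-Final Devoicing: [fovkipig] → [fovkipik]
  3 Pre-h Lowering: no change — [fovkipik]
  4 Syncope: [fovkipik] → [fovkpk]
  5 Progressive Voicing Assimilation: [fovkpk] → [fovgbg]
/rovozfe/:
  1 Nasal Assimilation: no change — [rovozfe]
  2 Word-Final Devoicing: no change — [rovozfe]
  3 Pre-h Lowering: no change — [rovozfe]
  4 Syncope: no change — [rovozfe]
  5 Progressive Voicing Assimilation: [rovozfe] → [rovozve]

[fovgbg], [rovozve]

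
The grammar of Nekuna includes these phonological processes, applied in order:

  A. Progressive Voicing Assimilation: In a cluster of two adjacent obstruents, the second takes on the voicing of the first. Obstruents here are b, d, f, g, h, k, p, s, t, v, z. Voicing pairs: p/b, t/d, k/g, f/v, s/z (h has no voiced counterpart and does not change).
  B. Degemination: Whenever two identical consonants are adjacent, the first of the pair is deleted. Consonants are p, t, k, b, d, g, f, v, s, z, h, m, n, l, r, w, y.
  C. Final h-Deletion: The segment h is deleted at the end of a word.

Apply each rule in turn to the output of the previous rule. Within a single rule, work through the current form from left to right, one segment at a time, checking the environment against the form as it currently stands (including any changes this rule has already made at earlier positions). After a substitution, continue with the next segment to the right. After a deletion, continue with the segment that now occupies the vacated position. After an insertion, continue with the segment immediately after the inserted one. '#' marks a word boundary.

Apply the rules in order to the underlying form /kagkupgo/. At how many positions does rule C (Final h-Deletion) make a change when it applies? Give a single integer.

0

A Progressive Voicing Assimilation: [kagkupgo] → [kaggupko]
B Degemination: [kaggupko] → [kagupko]
C Final h-Deletion: no change — [kagupko]
Rule C changed 0 position(s).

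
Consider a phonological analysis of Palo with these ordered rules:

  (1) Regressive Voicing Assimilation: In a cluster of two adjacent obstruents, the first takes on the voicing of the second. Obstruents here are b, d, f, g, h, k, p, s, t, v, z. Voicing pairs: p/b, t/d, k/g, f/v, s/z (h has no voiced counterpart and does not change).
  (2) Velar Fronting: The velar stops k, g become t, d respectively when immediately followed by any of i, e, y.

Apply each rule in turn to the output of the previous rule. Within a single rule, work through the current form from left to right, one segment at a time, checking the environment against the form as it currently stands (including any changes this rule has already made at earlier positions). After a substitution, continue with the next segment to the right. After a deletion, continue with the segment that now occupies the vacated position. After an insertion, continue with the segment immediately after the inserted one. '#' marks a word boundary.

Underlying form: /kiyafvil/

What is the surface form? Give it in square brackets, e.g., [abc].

[tiyavvil]

(1) Regressive Voicing Assimilation: [kiyafvil] → [kiyavvil]
(2) Velar Fronting: [kiyavvil] → [tiyavvil]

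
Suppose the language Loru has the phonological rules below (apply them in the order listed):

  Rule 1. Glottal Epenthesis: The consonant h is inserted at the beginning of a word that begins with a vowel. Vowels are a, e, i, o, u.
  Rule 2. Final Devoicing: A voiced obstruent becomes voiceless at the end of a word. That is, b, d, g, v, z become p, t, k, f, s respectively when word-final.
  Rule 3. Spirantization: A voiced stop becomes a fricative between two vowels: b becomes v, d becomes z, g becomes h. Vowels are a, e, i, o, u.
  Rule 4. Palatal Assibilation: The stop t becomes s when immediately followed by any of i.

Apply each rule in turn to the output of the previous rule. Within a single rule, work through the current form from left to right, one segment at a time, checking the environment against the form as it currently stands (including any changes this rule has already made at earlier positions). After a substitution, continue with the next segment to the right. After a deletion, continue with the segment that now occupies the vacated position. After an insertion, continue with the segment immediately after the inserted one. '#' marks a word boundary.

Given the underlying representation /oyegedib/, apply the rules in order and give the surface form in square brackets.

[hoyehezip]

Rule 1 Glottal Epenthesis: [oyegedib] → [hoyegedib]
Rule 2 Final Devoicing: [hoyegedib] → [hoyegedip]
Rule 3 Spirantization: [hoyegedip] → [hoyehezip]
Rule 4 Palatal Assibilation: no change — [hoyehezip]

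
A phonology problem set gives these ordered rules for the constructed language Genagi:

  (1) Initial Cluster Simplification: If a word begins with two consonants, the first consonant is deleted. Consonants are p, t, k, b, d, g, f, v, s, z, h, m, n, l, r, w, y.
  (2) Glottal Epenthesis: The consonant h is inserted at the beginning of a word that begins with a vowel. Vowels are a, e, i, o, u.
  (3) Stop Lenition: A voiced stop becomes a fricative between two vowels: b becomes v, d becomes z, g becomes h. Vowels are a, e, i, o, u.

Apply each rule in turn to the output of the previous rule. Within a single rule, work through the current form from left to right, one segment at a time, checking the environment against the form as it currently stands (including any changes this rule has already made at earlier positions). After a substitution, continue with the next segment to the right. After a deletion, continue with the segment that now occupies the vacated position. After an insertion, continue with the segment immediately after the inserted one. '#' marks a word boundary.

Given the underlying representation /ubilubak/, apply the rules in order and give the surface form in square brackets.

[huviluvak]

(1) Initial Cluster Simplification: no change — [ubilubak]
(2) Glottal Epenthesis: [ubilubak] → [hubilubak]
(3) Stop Lenition: [hubilubak] → [huviluvak]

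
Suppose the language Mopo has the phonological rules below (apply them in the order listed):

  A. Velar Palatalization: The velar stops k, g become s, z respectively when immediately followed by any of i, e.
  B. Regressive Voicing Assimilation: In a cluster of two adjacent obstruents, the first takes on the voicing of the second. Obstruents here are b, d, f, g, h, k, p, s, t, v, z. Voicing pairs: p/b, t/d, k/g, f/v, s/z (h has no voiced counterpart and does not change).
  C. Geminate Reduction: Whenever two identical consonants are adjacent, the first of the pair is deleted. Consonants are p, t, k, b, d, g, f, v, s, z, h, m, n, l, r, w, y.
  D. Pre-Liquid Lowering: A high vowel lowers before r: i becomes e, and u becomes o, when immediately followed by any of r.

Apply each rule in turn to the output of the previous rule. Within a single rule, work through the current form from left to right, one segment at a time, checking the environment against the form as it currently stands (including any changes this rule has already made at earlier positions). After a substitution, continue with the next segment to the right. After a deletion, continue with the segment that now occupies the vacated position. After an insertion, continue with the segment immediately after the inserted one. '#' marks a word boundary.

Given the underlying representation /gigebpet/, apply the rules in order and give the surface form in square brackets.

A Velar Palatalization: [gigebpet] → [zizebpet]
B Regressive Voicing Assimilation: [zizebpet] → [zizeppet]
C Geminate Reduction: [zizeppet] → [zizepet]
D Pre-Liquid Lowering: no change — [zizepet]

[zizepet]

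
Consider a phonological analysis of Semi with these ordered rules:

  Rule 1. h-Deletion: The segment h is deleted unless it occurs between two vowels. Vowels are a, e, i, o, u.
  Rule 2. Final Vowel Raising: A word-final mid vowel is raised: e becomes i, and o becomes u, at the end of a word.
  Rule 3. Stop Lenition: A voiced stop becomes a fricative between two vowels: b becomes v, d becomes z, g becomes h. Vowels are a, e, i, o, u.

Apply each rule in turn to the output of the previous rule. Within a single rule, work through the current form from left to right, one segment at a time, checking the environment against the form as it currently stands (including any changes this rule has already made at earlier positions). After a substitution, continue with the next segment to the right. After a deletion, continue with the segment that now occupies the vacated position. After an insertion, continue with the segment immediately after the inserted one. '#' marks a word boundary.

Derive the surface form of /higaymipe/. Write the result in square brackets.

[ihaymipi]

Rule 1 h-Deletion: [higaymipe] → [igaymipe]
Rule 2 Final Vowel Raising: [igaymipe] → [igaymipi]
Rule 3 Stop Lenition: [igaymipi] → [ihaymipi]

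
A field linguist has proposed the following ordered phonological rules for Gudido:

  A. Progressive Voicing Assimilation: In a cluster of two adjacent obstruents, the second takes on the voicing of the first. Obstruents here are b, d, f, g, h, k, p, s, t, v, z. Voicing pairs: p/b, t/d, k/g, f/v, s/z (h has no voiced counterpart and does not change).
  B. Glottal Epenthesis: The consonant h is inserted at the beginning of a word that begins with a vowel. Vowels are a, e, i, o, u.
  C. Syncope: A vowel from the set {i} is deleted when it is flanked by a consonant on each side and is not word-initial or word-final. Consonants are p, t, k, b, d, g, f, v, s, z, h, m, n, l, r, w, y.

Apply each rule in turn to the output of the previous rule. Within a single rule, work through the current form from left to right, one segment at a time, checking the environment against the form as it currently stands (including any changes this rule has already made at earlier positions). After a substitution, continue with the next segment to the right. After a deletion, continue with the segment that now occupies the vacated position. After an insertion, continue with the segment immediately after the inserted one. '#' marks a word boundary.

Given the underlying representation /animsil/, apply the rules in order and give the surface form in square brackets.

A Progressive Voicing Assimilation: no change — [animsil]
B Glottal Epenthesis: [animsil] → [hanimsil]
C Syncope: [hanimsil] → [hanmsl]

[hanmsl]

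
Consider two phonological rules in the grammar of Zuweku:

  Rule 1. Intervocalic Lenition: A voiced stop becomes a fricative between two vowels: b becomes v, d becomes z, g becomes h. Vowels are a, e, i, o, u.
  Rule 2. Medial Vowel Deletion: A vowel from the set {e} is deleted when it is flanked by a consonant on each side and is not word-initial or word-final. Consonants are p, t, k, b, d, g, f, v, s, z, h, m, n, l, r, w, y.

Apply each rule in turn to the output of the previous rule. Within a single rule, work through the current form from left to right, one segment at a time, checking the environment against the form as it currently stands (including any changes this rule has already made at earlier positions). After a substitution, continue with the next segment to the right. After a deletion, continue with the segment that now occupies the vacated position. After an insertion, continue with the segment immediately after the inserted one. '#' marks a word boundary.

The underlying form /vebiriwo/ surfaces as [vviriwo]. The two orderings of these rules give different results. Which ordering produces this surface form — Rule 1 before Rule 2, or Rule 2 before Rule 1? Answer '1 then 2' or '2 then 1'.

1 then 2

Order 1 then 2:
  1 Intervocalic Lenition: [vebiriwo] → [veviriwo]
  2 Medial Vowel Deletion: [veviriwo] → [vviriwo]
  result: [vviriwo]
Order 2 then 1:
  2 Medial Vowel Deletion: [vebiriwo] → [vbiriwo]
  1 Intervocalic Lenition: no change — [vbiriwo]
  result: [vbiriwo]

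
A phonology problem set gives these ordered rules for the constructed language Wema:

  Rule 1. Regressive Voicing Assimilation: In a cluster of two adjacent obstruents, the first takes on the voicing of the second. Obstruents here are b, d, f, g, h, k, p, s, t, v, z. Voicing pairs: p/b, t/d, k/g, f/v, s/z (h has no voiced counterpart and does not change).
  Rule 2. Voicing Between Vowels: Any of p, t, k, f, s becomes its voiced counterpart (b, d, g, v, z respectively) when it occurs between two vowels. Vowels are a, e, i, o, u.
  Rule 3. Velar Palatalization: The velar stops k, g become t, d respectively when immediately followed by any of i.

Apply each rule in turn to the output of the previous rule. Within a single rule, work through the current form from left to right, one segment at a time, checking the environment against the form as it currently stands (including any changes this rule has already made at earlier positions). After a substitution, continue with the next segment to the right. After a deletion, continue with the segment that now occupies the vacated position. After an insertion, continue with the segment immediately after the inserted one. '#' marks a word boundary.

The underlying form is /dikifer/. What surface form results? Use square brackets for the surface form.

[didiver]

Rule 1 Regressive Voicing Assimilation: no change — [dikifer]
Rule 2 Voicing Between Vowels: [dikifer] → [digiver]
Rule 3 Velar Palatalization: [digiver] → [didiver]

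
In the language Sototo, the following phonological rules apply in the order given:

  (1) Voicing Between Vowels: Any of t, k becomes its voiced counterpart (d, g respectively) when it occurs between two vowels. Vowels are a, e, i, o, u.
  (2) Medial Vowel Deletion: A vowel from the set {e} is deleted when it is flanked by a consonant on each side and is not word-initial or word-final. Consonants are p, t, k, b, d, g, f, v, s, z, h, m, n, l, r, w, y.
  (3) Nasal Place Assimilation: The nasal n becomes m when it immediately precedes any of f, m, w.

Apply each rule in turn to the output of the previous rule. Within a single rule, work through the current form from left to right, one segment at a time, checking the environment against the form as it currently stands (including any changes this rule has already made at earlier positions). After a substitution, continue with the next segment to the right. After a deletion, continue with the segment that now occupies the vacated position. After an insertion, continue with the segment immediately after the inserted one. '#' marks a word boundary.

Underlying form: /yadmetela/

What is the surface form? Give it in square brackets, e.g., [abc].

[yadmdla]

(1) Voicing Between Vowels: [yadmetela] → [yadmedela]
(2) Medial Vowel Deletion: [yadmedela] → [yadmdla]
(3) Nasal Place Assimilation: no change — [yadmdla]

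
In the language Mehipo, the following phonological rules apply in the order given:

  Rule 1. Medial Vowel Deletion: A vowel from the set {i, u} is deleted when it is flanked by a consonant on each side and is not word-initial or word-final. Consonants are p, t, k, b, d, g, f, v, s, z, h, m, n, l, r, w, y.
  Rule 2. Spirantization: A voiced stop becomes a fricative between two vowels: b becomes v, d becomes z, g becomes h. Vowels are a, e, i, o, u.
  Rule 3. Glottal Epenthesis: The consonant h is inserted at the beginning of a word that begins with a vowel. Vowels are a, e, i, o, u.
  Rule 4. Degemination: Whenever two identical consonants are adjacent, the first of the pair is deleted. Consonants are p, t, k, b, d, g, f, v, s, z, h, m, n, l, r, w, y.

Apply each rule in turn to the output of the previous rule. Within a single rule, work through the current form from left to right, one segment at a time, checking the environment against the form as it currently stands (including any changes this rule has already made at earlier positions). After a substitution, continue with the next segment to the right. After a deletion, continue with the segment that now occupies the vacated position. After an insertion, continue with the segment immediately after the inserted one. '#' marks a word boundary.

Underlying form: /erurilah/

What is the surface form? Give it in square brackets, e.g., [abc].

[herlah]

Rule 1 Medial Vowel Deletion: [erurilah] → [errlah]
Rule 2 Spirantization: no change — [errlah]
Rule 3 Glottal Epenthesis: [errlah] → [herrlah]
Rule 4 Degemination: [herrlah] → [herlah]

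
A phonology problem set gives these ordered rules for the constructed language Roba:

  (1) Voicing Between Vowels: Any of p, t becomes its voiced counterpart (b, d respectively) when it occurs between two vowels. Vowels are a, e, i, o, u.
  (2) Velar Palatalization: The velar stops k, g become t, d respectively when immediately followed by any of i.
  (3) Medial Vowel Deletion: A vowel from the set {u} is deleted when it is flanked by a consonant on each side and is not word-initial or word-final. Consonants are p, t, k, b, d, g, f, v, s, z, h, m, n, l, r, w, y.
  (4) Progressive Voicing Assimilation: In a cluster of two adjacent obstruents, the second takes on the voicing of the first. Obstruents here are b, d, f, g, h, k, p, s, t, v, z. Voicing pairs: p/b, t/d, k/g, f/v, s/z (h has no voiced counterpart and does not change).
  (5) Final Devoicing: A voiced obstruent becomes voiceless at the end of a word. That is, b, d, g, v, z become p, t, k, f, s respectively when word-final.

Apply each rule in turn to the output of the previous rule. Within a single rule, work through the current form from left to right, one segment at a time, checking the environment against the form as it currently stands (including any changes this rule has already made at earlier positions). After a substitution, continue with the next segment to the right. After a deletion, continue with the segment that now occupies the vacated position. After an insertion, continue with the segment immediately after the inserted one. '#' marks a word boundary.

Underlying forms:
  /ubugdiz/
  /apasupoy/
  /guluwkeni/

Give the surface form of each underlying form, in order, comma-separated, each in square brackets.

/ubugdiz/:
  (1) Voicing Between Vowels: no change — [ubugdiz]
  (2) Velar Palatalization: no change — [ubugdiz]
  (3) Medial Vowel Deletion: [ubugdiz] → [ubgdiz]
  (4) Progressive Voicing Assimilation: no change — [ubgdiz]
  (5) Final Devoicing: [ubgdiz] → [ubgdis]
/apasupoy/:
  (1) Voicing Between Vowels: [apasupoy] → [abasuboy]
  (2) Velar Palatalization: no change — [abasuboy]
  (3) Medial Vowel Deletion: [abasuboy] → [abasboy]
  (4) Progressive Voicing Assimilation: [abasboy] → [abaspoy]
  (5) Final Devoicing: no change — [abaspoy]
/guluwkeni/:
  (1) Voicing Between Vowels: no change — [guluwkeni]
  (2) Velar Palatalization: no change — [guluwkeni]
  (3) Medial Vowel Deletion: [guluwkeni] → [glwkeni]
  (4) Progressive Voicing Assimilation: no change — [glwkeni]
  (5) Final Devoicing: no change — [glwkeni]

[ubgdis], [abaspoy], [glwkeni]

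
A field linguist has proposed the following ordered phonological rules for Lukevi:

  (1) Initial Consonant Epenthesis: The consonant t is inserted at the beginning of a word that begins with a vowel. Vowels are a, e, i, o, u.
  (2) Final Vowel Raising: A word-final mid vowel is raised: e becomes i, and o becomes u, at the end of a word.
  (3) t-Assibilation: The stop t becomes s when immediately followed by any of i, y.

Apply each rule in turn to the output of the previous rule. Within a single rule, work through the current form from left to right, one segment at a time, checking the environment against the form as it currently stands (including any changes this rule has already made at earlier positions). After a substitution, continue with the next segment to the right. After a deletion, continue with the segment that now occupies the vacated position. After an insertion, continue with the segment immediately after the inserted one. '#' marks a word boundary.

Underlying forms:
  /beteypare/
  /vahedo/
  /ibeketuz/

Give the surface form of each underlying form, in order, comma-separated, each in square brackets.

[beteypari], [vahedu], [sibeketuz]

/beteypare/:
  (1) Initial Consonant Epenthesis: no change — [beteypare]
  (2) Final Vowel Raising: [beteypare] → [beteypari]
  (3) t-Assibilation: no change — [beteypari]
/vahedo/:
  (1) Initial Consonant Epenthesis: no change — [vahedo]
  (2) Final Vowel Raising: [vahedo] → [vahedu]
  (3) t-Assibilation: no change — [vahedu]
/ibeketuz/:
  (1) Initial Consonant Epenthesis: [ibeketuz] → [tibeketuz]
  (2) Final Vowel Raising: no change — [tibeketuz]
  (3) t-Assibilation: [tibeketuz] → [sibeketuz]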